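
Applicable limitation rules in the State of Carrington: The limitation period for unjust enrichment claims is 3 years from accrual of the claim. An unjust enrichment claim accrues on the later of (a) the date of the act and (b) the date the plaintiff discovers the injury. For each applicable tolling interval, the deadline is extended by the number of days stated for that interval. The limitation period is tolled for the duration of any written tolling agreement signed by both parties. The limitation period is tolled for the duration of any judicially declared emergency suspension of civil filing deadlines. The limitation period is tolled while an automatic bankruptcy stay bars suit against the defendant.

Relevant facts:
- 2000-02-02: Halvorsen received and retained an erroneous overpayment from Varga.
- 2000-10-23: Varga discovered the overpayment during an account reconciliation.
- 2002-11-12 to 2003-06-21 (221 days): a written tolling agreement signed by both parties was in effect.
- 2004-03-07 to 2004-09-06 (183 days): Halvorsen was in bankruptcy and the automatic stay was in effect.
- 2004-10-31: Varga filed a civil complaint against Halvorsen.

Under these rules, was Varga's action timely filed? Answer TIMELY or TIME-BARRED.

The claim accrued on 2000-10-23 — the later of the 2000-02-02 act and the 2000-10-23 discovery.
3 years from 2000-10-23 is 2003-10-23.
The written tolling agreement from 2002-11-12 to 2003-06-21 tolled the period for 221 days, extending the deadline to 2004-05-31.
Because the automatic bankruptcy stay ran from 2004-03-07 to 2004-09-06, the deadline is extended by 183 days to 2004-11-30.
Varga filed on 2004-10-31, before the 2004-11-30 deadline, so the action is timely.

TIMELY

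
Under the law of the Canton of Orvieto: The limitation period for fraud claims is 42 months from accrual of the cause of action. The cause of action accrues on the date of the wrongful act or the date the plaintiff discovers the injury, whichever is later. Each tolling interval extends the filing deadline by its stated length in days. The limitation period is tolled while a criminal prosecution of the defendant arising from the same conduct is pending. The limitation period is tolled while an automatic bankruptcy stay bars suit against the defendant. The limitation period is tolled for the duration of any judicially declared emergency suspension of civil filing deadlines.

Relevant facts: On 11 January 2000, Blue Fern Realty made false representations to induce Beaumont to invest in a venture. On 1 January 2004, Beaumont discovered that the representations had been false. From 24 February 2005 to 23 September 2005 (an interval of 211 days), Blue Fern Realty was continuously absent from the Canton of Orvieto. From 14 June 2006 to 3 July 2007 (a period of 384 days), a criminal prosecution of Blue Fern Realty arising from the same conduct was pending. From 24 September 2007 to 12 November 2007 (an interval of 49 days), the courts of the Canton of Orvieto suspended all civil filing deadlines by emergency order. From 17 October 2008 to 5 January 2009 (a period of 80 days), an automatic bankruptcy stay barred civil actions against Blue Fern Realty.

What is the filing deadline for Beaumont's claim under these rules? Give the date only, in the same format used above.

6 September 2008

Because discovery on 1 January 2004 post-dates the 11 January 2000 act, accrual under the later-of rule falls on 1 January 2004.
42 months from 1 January 2004 is 1 July 2007.
The pending criminal prosecution from 14 June 2006 to 3 July 2007 tolled the period for 384 days, extending the deadline to 19 July 2008.
Because the emergency suspension of filing deadlines ran from 24 September 2007 to 12 November 2007, the deadline is extended by 49 days to 6 September 2008.
By the time the automatic bankruptcy stay began on 17 October 2008, the limitation period had already expired on 6 September 2008; that interval cannot revive it.
Although the defendant's absence ran from 24 February 2005 to 23 September 2005, the stated rules do not make that a tolling event, so it is disregarded.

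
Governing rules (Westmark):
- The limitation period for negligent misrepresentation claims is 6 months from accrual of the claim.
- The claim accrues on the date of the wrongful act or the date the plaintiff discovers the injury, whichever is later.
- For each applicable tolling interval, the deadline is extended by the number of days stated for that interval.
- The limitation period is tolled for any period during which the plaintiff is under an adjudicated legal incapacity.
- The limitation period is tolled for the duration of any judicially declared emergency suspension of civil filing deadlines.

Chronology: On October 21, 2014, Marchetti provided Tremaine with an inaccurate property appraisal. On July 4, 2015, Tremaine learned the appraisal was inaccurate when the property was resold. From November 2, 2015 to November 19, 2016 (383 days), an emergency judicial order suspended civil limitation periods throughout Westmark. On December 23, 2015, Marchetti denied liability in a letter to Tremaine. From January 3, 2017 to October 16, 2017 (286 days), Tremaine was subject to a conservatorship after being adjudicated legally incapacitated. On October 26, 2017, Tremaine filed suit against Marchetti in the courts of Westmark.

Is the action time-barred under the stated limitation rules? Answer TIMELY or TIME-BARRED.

TIMELY

The claim accrued on July 4, 2015 — the later of the October 21, 2014 act and the July 4, 2015 discovery.
6 months from July 4, 2015 is January 4, 2016.
The emergency suspension of filing deadlines from November 2, 2015 to November 19, 2016 tolled the period for 383 days, extending the deadline to January 21, 2017.
The period was tolled for 286 days by the plaintiff's legal incapacity (January 3, 2017 to October 16, 2017), pushing the deadline to November 3, 2017.
None of the other events listed affects the running of the period under the stated rules.
The October 26, 2017 filing precedes the November 3, 2017 deadline; the claim is timely.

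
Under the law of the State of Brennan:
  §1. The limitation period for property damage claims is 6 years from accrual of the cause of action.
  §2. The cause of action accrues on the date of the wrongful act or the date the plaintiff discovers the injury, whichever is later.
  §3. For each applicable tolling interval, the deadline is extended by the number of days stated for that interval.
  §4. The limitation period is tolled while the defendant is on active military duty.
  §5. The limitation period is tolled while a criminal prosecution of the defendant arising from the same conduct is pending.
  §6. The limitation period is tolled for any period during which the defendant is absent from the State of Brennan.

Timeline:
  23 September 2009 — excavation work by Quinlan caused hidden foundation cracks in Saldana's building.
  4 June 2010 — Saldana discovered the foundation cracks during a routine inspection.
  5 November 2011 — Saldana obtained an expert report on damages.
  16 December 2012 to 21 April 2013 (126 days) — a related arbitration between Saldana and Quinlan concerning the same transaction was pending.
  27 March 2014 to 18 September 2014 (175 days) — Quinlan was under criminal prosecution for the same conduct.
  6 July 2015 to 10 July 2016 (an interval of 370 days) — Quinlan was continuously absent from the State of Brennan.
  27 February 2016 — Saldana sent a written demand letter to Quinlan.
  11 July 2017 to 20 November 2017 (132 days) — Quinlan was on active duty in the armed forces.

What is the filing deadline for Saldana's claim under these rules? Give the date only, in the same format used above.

12 April 2018

The claim accrued on 4 June 2010 — the later of the 23 September 2009 act and the 4 June 2010 discovery.
The untolled deadline — 6 years after 4 June 2010 — is 4 June 2016.
Because the pending criminal prosecution ran from 27 March 2014 to 18 September 2014, the deadline is extended by 175 days to 26 November 2016.
Because the defendant's absence from the jurisdiction ran from 6 July 2015 to 10 July 2016, the deadline is extended by 370 days to 1 December 2017.
The defendant's active military service from 11 July 2017 to 20 November 2017 tolled the period for 132 days, extending the deadline to 12 April 2018.
Although a pending arbitration ran from 16 December 2012 to 21 April 2013, the stated rules do not make that a tolling event, so it is disregarded.
None of the other events listed affects the running of the period under the stated rules.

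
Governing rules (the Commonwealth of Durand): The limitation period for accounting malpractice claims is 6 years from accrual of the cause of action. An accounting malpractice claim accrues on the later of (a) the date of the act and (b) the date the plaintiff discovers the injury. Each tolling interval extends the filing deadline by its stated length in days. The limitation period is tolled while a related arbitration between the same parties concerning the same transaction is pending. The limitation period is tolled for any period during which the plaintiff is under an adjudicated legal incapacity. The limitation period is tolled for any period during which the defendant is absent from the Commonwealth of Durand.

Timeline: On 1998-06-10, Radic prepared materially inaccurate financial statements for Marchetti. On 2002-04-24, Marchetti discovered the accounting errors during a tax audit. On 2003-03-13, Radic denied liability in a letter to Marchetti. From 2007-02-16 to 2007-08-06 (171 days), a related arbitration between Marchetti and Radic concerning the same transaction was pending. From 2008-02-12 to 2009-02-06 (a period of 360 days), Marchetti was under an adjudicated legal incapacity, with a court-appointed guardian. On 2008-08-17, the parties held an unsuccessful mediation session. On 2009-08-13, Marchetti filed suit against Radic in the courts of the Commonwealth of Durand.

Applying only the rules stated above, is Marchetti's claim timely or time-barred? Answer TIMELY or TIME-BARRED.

TIMELY

Taking the later of the act (1998-06-10) and discovery (2002-04-24), the claim accrued on 2002-04-24.
6 years from 2002-04-24 is 2008-04-24.
The pending related arbitration from 2007-02-16 to 2007-08-06 tolled the period for 171 days, extending the deadline to 2008-10-12.
The plaintiff's legal incapacity from 2008-02-12 to 2009-02-06 tolled the period for 360 days, extending the deadline to 2009-10-07.
The other events in the timeline have no effect on the limitation period under the stated rules.
The 2009-08-13 filing precedes the 2009-10-07 deadline; the claim is timely.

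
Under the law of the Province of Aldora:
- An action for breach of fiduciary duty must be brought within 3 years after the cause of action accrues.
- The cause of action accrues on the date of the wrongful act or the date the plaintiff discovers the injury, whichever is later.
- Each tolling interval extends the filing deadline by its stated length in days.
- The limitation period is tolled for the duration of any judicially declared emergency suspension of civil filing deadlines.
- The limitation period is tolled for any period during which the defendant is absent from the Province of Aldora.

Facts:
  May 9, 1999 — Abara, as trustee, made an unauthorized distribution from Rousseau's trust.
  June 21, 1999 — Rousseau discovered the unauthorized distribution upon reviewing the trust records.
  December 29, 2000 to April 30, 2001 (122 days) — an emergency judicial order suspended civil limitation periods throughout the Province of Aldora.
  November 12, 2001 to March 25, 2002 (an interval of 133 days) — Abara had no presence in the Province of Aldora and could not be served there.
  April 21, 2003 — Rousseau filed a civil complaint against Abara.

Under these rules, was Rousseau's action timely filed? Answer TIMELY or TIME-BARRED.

Because discovery on June 21, 1999 post-dates the May 9, 1999 act, accrual under the later-of rule falls on June 21, 1999.
3 years from June 21, 1999 is June 21, 2002.
The emergency suspension of filing deadlines from December 29, 2000 to April 30, 2001 tolled the period for 122 days, extending the deadline to October 21, 2002.
The period was tolled for 133 days by the defendant's absence from the jurisdiction (November 12, 2001 to March 25, 2002), pushing the deadline to March 3, 2003.
Filing on April 21, 2003 missed the March 3, 2003 deadline — the action is time-barred.

TIME-BARRED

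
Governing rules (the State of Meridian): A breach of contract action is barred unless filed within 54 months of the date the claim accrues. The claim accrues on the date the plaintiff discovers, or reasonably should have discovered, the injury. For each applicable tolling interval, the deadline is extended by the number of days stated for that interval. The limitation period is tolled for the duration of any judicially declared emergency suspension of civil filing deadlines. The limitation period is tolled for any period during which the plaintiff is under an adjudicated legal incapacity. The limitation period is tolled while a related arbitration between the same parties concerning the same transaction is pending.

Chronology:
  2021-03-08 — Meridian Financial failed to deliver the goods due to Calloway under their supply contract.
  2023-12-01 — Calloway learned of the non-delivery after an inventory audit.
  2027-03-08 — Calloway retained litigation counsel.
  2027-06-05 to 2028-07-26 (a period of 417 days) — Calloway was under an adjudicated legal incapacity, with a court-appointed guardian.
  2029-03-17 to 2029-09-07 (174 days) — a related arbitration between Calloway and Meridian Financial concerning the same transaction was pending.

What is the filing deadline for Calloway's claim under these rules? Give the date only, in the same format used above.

2030-01-13

Under the discovery rule, the claim accrued on 2023-12-01, when Calloway discovered the injury — not on the 2021-03-08 date of the underlying act.
Adding the 54 months base period to 2023-12-01 gives a deadline of 2028-06-01, before any tolling.
The plaintiff's legal incapacity from 2027-06-05 to 2028-07-26 tolled the period for 417 days, extending the deadline to 2029-07-23.
The period was tolled for 174 days by the pending related arbitration (2029-03-17 to 2029-09-07), pushing the deadline to 2030-01-13.
None of the other events listed affects the running of the period under the stated rules.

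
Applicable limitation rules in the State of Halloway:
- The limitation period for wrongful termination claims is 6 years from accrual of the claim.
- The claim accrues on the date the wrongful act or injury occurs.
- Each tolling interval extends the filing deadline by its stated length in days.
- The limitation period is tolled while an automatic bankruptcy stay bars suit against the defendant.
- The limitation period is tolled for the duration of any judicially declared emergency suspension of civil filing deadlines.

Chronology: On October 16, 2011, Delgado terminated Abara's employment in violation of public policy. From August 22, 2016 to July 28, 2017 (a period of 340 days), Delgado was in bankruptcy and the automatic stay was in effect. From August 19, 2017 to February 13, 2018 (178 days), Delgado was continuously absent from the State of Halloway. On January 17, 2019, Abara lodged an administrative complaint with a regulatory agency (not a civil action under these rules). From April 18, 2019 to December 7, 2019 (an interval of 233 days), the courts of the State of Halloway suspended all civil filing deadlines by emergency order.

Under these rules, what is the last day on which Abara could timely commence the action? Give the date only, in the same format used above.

September 21, 2018

The claim accrued on October 16, 2011, when the wrongful act occurred.
The untolled deadline — 6 years after October 16, 2011 — is October 16, 2017.
The automatic bankruptcy stay from August 22, 2016 to July 28, 2017 tolled the period for 340 days, extending the deadline to September 21, 2018.
By the time the emergency suspension of filing deadlines began on April 18, 2019, the limitation period had already expired on September 21, 2018; that interval cannot revive it.
Although the defendant's absence ran from August 19, 2017 to February 13, 2018, the stated rules do not make that a tolling event, so it is disregarded.
Nothing else in the chronology tolls or restarts the period.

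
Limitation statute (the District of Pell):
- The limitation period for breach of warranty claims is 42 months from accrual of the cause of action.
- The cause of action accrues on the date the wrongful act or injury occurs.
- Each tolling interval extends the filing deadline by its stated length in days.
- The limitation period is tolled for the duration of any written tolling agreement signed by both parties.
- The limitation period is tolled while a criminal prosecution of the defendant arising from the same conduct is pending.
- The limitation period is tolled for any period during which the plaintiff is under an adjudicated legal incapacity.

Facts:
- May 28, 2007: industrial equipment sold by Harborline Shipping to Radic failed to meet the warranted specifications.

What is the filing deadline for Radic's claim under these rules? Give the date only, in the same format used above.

November 28, 2010

The claim accrued on May 28, 2007, when the wrongful act occurred.
The untolled deadline — 42 months after May 28, 2007 — is November 28, 2010.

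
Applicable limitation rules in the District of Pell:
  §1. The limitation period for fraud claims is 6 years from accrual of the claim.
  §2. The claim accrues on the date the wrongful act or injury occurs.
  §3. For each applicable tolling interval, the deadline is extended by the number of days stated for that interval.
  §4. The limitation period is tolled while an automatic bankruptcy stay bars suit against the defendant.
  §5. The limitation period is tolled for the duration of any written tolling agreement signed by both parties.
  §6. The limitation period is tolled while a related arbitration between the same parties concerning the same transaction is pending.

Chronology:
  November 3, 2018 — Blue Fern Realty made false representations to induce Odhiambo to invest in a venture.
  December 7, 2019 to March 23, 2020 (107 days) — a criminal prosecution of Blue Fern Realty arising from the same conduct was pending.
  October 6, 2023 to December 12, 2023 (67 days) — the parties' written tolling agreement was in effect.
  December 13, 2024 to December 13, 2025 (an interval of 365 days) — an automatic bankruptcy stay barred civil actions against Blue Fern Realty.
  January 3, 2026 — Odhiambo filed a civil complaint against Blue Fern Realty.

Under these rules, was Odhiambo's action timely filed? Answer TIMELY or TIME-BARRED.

The claim accrued on November 3, 2018, the date of the act.
6 years from November 3, 2018 is November 3, 2024.
The written tolling agreement from October 6, 2023 to December 12, 2023 tolled the period for 67 days, extending the deadline to January 9, 2025.
The automatic bankruptcy stay from December 13, 2024 to December 13, 2025 tolled the period for 365 days, extending the deadline to January 9, 2026.
Although a criminal prosecution ran from December 7, 2019 to March 23, 2020, the stated rules do not make that a tolling event, so it is disregarded.
Odhiambo filed on January 3, 2026, before the January 9, 2026 deadline, so the action is timely.

TIMELY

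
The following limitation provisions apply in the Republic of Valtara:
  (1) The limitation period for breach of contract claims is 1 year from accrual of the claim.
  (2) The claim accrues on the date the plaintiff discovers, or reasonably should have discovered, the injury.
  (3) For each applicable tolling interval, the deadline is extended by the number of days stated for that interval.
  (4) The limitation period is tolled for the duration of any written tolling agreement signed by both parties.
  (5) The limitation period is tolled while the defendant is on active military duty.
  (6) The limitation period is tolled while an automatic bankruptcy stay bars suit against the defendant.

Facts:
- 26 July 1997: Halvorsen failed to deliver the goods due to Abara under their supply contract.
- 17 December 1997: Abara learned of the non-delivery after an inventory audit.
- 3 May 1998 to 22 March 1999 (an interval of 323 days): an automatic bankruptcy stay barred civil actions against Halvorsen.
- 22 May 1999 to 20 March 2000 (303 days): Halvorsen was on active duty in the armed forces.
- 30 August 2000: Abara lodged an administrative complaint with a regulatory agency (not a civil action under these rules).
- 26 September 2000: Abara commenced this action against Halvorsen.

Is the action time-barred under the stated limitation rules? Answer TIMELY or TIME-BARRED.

Accrual is tied to discovery, so the period began on 17 December 1997 rather than on 26 July 1997 when the act occurred.
The untolled deadline — 1 year after 17 December 1997 — is 17 December 1998.
Because the automatic bankruptcy stay ran from 3 May 1998 to 22 March 1999, the deadline is extended by 323 days to 5 November 1999.
Because the defendant's active military service ran from 22 May 1999 to 20 March 2000, the deadline is extended by 303 days to 3 September 2000.
None of the other events listed affects the running of the period under the stated rules.
The 26 September 2000 filing falls after the 3 September 2000 deadline; the claim is time-barred.

TIME-BARRED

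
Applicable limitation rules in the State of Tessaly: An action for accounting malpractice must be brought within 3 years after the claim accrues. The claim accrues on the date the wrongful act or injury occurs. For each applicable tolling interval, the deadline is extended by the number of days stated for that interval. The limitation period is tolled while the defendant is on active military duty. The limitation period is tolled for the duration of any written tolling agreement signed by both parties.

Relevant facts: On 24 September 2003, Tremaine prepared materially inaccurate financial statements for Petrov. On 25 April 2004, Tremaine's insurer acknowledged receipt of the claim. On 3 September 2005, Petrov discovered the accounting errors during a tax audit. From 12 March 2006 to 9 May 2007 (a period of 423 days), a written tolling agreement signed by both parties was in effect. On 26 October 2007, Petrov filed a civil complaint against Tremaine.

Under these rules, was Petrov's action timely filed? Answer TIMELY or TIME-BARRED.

Accrual is governed by the date of the act, so the period began to run on 24 September 2003; the later discovery on 3 September 2005 is irrelevant under the stated rule.
3 years from 24 September 2003 is 24 September 2006.
The period was tolled for 423 days by the written tolling agreement (12 March 2006 to 9 May 2007), pushing the deadline to 21 November 2007.
None of the other events listed affects the running of the period under the stated rules.
Filing on 26 October 2007 beat the 21 November 2007 deadline — the action is timely.

TIMELY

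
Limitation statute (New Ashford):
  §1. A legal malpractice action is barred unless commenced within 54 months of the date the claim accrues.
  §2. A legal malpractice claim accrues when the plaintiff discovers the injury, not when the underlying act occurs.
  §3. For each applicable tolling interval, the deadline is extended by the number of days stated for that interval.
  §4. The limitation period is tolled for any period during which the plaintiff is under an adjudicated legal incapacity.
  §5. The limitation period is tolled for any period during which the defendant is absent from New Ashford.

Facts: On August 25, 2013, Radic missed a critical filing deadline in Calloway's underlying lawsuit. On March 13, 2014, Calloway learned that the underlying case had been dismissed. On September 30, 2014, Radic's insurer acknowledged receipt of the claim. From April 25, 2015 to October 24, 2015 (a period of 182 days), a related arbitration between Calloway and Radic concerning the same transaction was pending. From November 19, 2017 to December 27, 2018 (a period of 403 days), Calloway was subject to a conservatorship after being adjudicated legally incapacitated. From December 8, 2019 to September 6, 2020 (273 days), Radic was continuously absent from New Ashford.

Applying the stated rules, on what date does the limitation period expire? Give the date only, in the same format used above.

Accrual is tied to discovery, so the period began on March 13, 2014 rather than on August 25, 2013 when the act occurred.
Adding the 54 months base period to March 13, 2014 gives a deadline of September 13, 2018, before any tolling.
The period was tolled for 403 days by the plaintiff's legal incapacity (November 19, 2017 to December 27, 2018), pushing the deadline to October 21, 2019.
The defendant's absence from the jurisdiction starting December 8, 2019 came too late — the period had run on October 21, 2019 — and so does not extend the deadline.
No stated provision tolls the period for a pending arbitration, so the interval from April 25, 2015 to October 24, 2015 has no effect on the deadline.
Nothing else in the chronology tolls or restarts the period.

October 21, 2019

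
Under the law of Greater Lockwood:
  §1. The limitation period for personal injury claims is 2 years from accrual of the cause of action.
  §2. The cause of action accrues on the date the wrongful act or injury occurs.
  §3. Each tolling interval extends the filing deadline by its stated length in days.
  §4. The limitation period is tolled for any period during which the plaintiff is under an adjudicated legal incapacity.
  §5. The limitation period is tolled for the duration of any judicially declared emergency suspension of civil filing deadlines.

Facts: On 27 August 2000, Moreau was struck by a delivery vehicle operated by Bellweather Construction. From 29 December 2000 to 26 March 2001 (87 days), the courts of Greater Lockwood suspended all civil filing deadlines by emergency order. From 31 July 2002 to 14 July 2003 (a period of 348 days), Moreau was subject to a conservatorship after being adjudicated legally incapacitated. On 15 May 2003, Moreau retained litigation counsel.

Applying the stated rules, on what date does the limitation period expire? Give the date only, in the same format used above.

5 November 2003

The limitation period began to run on 27 August 2000.
Adding the 2 years base period to 27 August 2000 gives a deadline of 27 August 2002, before any tolling.
Because the emergency suspension of filing deadlines ran from 29 December 2000 to 26 March 2001, the deadline is extended by 87 days to 22 November 2002.
Because the plaintiff's legal incapacity ran from 31 July 2002 to 14 July 2003, the deadline is extended by 348 days to 5 November 2003.
Nothing else in the chronology tolls or restarts the period.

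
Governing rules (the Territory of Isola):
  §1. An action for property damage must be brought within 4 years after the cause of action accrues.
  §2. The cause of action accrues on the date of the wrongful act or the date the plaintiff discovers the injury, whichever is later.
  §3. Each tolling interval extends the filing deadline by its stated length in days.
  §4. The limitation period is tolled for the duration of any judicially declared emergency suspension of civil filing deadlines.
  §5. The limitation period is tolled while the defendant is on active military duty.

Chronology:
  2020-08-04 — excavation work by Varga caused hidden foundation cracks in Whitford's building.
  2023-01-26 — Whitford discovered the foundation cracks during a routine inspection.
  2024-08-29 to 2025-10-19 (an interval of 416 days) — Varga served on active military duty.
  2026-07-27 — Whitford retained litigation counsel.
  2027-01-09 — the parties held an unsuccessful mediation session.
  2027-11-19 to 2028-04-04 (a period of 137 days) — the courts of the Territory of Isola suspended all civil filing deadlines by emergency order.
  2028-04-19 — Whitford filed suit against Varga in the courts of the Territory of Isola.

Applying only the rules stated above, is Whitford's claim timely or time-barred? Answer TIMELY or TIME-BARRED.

TIMELY

Because discovery on 2023-01-26 post-dates the 2020-08-04 act, accrual under the later-of rule falls on 2023-01-26.
Adding the 4 years base period to 2023-01-26 gives a deadline of 2027-01-26, before any tolling.
The defendant's active military service from 2024-08-29 to 2025-10-19 tolled the period for 416 days, extending the deadline to 2028-03-17.
The emergency suspension of filing deadlines from 2027-11-19 to 2028-04-04 tolled the period for 137 days, extending the deadline to 2028-08-01.
The other events in the timeline have no effect on the limitation period under the stated rules.
Whitford filed on 2028-04-19, before the 2028-08-01 deadline, so the action is timely.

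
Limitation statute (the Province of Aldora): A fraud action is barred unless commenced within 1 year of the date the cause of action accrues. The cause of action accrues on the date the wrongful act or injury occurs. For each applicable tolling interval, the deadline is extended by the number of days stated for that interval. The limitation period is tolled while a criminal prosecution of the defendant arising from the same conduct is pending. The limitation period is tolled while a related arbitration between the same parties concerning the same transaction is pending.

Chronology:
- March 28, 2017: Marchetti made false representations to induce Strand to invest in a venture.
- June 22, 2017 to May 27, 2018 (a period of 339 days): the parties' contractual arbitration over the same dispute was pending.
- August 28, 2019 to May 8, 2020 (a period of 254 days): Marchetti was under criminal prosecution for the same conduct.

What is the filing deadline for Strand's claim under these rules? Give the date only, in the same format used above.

March 2, 2019

The limitation period began to run on March 28, 2017.
1 year from March 28, 2017 is March 28, 2018.
Because the pending related arbitration ran from June 22, 2017 to May 27, 2018, the deadline is extended by 339 days to March 2, 2019.
The pending criminal prosecution from August 28, 2019 to May 8, 2020 began after the period had already run on March 2, 2019, so it has no tolling effect.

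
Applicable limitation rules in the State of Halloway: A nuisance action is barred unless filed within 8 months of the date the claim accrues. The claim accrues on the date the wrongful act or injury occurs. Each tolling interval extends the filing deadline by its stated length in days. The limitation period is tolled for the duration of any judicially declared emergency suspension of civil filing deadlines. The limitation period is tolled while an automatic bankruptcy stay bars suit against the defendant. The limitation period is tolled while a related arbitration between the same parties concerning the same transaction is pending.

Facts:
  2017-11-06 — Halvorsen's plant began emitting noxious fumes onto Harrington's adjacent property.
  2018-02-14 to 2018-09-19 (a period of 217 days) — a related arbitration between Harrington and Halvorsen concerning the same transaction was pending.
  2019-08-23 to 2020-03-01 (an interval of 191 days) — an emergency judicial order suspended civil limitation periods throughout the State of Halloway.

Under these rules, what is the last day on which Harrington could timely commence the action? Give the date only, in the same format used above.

The claim accrued on 2017-11-06, the date of the act.
8 months from 2017-11-06 is 2018-07-06.
Because the pending related arbitration ran from 2018-02-14 to 2018-09-19, the deadline is extended by 217 days to 2019-02-08.
The emergency suspension of filing deadlines from 2019-08-23 to 2020-03-01 began after the period had already run on 2019-02-08, so it has no tolling effect.

2019-02-08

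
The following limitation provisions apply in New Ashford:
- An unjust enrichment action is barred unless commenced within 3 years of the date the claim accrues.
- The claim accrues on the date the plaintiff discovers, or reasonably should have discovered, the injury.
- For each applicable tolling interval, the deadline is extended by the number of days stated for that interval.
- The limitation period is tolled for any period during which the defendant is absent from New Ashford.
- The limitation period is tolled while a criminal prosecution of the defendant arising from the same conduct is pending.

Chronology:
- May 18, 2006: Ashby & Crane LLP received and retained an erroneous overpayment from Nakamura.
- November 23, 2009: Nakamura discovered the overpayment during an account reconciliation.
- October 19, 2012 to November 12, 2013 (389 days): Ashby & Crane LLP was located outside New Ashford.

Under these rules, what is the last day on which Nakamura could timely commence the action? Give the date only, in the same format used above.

December 17, 2013

Under the discovery rule, the claim accrued on November 23, 2009, when Nakamura discovered the injury — not on the May 18, 2006 date of the underlying act.
Adding the 3 years base period to November 23, 2009 gives a deadline of November 23, 2012, before any tolling.
The defendant's absence from the jurisdiction from October 19, 2012 to November 12, 2013 tolled the period for 389 days, extending the deadline to December 17, 2013.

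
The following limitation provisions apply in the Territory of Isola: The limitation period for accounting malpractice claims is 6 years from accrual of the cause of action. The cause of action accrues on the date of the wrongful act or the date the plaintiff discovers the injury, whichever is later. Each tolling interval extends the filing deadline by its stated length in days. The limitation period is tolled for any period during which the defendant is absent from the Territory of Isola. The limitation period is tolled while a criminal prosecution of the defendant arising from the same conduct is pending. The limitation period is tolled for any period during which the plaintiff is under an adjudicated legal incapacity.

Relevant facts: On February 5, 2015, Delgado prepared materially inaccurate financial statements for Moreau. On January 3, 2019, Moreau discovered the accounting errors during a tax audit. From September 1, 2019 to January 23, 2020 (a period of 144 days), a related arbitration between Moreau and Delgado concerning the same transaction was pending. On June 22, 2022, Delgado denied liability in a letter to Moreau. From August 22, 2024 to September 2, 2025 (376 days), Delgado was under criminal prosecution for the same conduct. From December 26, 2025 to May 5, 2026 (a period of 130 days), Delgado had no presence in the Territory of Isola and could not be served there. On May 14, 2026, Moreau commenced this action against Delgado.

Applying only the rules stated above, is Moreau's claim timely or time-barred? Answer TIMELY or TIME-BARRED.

TIMELY

Because discovery on January 3, 2019 post-dates the February 5, 2015 act, accrual under the later-of rule falls on January 3, 2019.
6 years from January 3, 2019 is January 3, 2025.
Because the pending criminal prosecution ran from August 22, 2024 to September 2, 2025, the deadline is extended by 376 days to January 14, 2026.
The period was tolled for 130 days by the defendant's absence from the jurisdiction (December 26, 2025 to May 5, 2026), pushing the deadline to May 24, 2026.
The pending related arbitration from September 1, 2019 to January 23, 2020 does not toll the period, because no stated rule makes a pending arbitration a tolling event.
None of the other events listed affects the running of the period under the stated rules.
Filing on May 14, 2026 beat the May 24, 2026 deadline — the action is timely.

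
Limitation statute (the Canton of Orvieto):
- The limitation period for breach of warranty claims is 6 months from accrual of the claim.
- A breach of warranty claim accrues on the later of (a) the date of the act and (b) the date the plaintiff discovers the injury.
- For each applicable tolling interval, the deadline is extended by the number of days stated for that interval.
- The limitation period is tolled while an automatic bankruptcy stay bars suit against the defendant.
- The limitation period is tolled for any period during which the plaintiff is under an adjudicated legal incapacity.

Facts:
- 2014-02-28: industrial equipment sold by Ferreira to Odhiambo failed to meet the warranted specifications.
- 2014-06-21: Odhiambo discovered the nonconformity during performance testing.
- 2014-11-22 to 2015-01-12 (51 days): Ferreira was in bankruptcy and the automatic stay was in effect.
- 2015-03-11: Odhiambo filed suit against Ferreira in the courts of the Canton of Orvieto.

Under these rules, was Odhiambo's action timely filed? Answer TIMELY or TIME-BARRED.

TIME-BARRED

Because discovery on 2014-06-21 post-dates the 2014-02-28 act, accrual under the later-of rule falls on 2014-06-21.
Adding the 6 months base period to 2014-06-21 gives a deadline of 2014-12-21, before any tolling.
Because the automatic bankruptcy stay ran from 2014-11-22 to 2015-01-12, the deadline is extended by 51 days to 2015-02-10.
Filing on 2015-03-11 missed the 2015-02-10 deadline — the action is time-barred.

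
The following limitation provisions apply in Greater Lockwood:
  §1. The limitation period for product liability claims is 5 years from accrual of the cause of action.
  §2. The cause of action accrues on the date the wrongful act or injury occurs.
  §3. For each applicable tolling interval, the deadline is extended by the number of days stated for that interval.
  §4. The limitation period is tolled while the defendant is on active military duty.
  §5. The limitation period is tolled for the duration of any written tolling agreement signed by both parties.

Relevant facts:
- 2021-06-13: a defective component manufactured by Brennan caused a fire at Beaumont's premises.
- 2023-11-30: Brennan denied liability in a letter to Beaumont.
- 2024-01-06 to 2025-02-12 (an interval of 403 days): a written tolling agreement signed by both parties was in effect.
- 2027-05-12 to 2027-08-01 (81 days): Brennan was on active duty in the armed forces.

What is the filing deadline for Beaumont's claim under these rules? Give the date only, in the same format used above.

2027-10-10

The limitation period began to run on 2021-06-13.
Adding the 5 years base period to 2021-06-13 gives a deadline of 2026-06-13, before any tolling.
The written tolling agreement from 2024-01-06 to 2025-02-12 tolled the period for 403 days, extending the deadline to 2027-07-21.
The period was tolled for 81 days by the defendant's active military service (2027-05-12 to 2027-08-01), pushing the deadline to 2027-10-10.
The other events in the timeline have no effect on the limitation period under the stated rules.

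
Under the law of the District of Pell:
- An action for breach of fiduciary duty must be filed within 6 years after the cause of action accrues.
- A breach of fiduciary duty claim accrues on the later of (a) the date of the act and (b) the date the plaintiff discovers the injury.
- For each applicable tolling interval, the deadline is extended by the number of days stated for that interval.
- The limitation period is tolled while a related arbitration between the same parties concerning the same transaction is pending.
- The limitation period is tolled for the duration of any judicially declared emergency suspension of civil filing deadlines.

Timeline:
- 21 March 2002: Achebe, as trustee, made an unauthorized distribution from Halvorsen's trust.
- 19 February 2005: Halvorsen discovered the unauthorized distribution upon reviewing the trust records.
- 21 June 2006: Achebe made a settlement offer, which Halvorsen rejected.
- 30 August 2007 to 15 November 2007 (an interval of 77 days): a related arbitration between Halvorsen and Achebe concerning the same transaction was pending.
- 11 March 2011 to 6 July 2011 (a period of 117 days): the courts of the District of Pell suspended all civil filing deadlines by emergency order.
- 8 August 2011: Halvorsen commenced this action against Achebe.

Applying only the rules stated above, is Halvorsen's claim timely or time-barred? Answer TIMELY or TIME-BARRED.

TIMELY

Taking the later of the act (21 March 2002) and discovery (19 February 2005), the claim accrued on 19 February 2005.
Adding the 6 years base period to 19 February 2005 gives a deadline of 19 February 2011, before any tolling.
Because the pending related arbitration ran from 30 August 2007 to 15 November 2007, the deadline is extended by 77 days to 7 May 2011.
The period was tolled for 117 days by the emergency suspension of filing deadlines (11 March 2011 to 6 July 2011), pushing the deadline to 1 September 2011.
The other events in the timeline have no effect on the limitation period under the stated rules.
Halvorsen filed on 8 August 2011, before the 1 September 2011 deadline, so the action is timely.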